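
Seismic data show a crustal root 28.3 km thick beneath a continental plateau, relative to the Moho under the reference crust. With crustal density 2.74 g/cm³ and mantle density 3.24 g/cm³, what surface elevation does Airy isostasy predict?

Isostatic balance requires: ρ_c h = (ρ_m − ρ_c) r.
h = r (ρ_m − ρ_c) / ρ_c = 28.3 km × (3.24 − 2.74) / 2.74 = 5.16 km.

5.16 km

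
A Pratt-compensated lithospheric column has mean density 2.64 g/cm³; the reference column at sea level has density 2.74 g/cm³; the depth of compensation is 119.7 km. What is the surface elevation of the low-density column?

ρ_ref D = ρ (D + h) → h = D (ρ_ref − ρ)/ρ.
h = 119.7 km × (2.74 − 2.64)/2.64 = 4.53 km.

4.53 km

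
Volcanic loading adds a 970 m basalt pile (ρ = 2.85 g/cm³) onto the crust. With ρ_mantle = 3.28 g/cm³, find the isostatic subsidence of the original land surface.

Subaerial loading: s = t ρ_load / ρ_m.
s = 970 m × 2.85/3.28 = 843 m.

843 m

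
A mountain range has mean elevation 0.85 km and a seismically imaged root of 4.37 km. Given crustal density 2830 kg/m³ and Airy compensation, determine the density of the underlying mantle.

Airy balance: ρ_c h = (ρ_m − ρ_c) r → ρ_m = ρ_c (1 + h/r).
ρ_m = 2830 × (1 + 0.85 km/4.37 km) = 3380 kg/m³.

3380 kg/m³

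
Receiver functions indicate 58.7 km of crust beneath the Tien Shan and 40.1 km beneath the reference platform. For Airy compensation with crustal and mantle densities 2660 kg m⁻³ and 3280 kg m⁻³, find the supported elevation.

3.52 km

Excess crust Δ = 58.7 km − 40.1 km = 18.6 km, split between elevation h and root r with h + r = Δ.
Airy balance ρ_c h = (ρ_m − ρ_c) r gives r = h ρ_c/(ρ_m − ρ_c), so h (1 + ρ_c/(ρ_m − ρ_c)) = Δ, i.e. h = Δ (ρ_m − ρ_c)/ρ_m.
h = 18.6 km × 620/3280 = 3.52 km.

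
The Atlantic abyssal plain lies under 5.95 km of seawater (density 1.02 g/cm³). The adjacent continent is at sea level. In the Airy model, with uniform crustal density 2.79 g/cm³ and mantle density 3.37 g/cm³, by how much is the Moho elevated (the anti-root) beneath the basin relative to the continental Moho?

By Archimedes' principle applied to the lithosphere: replacing crust with seawater at the top is compensated by replacing crust with mantle at the base: d (ρ_c − ρ_w) = a (ρ_m − ρ_c).
a = d (ρ_c − ρ_w)/(ρ_m − ρ_c) = 5.95 km × 1.77/0.58 = 18.2 km.

18.2 km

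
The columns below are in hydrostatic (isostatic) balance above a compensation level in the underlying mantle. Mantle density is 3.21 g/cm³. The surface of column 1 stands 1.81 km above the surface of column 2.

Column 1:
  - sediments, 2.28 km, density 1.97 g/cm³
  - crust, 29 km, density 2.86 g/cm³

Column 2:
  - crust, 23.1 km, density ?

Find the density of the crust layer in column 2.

2.9 g/cm³

Take the compensation level at the base of the deeper column (depth z_c below the surface of column 1) and equate Σ ρ_i t_i down to z_c; mantle fills any gap and the z_c terms cancel.
Column 1: 2.28×1.97 + 29×2.86 + (z_c − 31.28)×3.21
Column 2: 1.81×0 + 23.1×ρ + (z_c − 1.81 − 23.1)×3.21
The z_c×3.21 term appears on both sides and cancels. Collect the known terms of each column as K = Σ(ρt)_known − 3.21 × (depth of known layers): K_1 = 87.4316 − 3.21×31.28 = −12.9772; K_2 = 0 − 3.21×(1.81 + 23.1) = −79.9611.
Balance: K_1 = K_2 + 23.1×ρ, so ρ = (K_1 − K_2)/23.1 = 66.9839/23.1 = 2.9 g/cm³.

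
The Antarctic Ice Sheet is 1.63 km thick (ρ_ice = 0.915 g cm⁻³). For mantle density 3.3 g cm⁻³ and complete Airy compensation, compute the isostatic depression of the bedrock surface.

0.452 km

Isostatic balance requires: the ice load ρ_ice t is balanced by mantle displaced below, ρ_m s.
s = t ρ_ice / ρ_m = 1.63 km × 0.915/3.3 = 0.452 km.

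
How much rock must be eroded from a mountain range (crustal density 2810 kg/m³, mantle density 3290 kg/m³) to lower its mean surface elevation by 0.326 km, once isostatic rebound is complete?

Net drop Δ = e − u = e − e ρ_c/ρ_m = e (ρ_m − ρ_c)/ρ_m.
e = Δ ρ_m/(ρ_m − ρ_c) = 0.326 km × 3290/480 = 2.23 km.

2.23 km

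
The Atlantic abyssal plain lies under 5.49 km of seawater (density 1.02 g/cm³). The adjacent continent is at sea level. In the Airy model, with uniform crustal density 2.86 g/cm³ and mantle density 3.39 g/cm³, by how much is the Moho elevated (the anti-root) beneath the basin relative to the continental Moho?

19.1 km

Balancing pressure at the compensation depth: replacing crust with seawater at the top is compensated by replacing crust with mantle at the base: d (ρ_c − ρ_w) = a (ρ_m − ρ_c).
a = d (ρ_c − ρ_w)/(ρ_m − ρ_c) = 5.49 km × 1.84/0.53 = 19.1 km.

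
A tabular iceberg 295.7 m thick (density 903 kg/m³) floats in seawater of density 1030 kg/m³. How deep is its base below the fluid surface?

259 m

Draft d = t ρ_obj/ρ_fluid = 295.7 m × 903/1030 = 259 m.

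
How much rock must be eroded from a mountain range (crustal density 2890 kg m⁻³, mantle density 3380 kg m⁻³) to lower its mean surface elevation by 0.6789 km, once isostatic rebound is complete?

4.68 km

Net drop Δ = e − u = e − e ρ_c/ρ_m = e (ρ_m − ρ_c)/ρ_m.
e = Δ ρ_m/(ρ_m − ρ_c) = 0.6789 km × 3380/490 = 4.68 km.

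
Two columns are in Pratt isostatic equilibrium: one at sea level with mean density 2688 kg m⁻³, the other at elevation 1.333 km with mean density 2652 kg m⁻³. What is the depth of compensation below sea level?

98.2 km

ρ_ref D = ρ (D + h) → D (ρ_ref − ρ) = ρ h.
D = ρ h/(ρ_ref − ρ) = 2652 × 1.333 km/(2688 − 2652) = 98.2 km.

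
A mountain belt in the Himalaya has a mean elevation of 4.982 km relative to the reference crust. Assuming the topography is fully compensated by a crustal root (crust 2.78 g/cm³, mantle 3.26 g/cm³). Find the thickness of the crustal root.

By Archimedes' principle applied to the lithosphere: the weight of the topography is balanced by the buoyancy of the root, ρ_c h = (ρ_m − ρ_c) r.
r = h · ρ_c / (ρ_m − ρ_c) = 4.982 km × 2.78 / (3.26 − 2.78) = 28.9 km.

28.9 km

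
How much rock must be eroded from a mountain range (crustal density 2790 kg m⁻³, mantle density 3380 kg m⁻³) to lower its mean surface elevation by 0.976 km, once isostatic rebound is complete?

Net drop Δ = e − u = e − e ρ_c/ρ_m = e (ρ_m − ρ_c)/ρ_m.
e = Δ ρ_m/(ρ_m − ρ_c) = 0.976 km × 3380/590 = 5.59 km.

5.59 km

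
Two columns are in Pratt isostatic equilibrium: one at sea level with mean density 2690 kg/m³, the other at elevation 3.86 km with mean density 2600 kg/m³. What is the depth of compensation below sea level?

ρ_ref D = ρ (D + h) → D (ρ_ref − ρ) = ρ h.
D = ρ h/(ρ_ref − ρ) = 2600 × 3.86 km/(2690 − 2600) = 112 km.

112 km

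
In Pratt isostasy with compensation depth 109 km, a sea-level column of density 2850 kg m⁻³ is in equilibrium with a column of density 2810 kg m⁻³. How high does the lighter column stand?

ρ_ref D = ρ (D + h) → h = D (ρ_ref − ρ)/ρ.
h = 109 km × (2850 − 2810)/2810 = 1.55 km.

1.55 km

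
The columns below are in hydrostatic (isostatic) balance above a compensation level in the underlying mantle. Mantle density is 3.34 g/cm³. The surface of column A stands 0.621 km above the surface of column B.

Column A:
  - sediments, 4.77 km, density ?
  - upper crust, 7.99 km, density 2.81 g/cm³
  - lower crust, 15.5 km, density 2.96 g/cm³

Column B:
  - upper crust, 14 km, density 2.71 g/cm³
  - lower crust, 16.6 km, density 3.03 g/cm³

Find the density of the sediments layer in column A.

Take the compensation level at the base of the deeper column (depth z_c below the surface of column A) and equate Σ ρ_i t_i down to z_c; mantle fills any gap and the z_c terms cancel.
Column A: 4.77×ρ + 7.99×2.81 + 15.5×2.96 + (z_c − 28.26)×3.34
Column B: 0.621×0 + 14×2.71 + 16.6×3.03 + (z_c − 0.621 − 30.6)×3.34
The z_c×3.34 term appears on both sides and cancels. Collect the known terms of each column as K = Σ(ρt)_known − 3.34 × (depth of known layers): K_A = 68.3319 − 3.34×28.26 = −26.0565; K_B = 88.238 − 3.34×(0.621 + 30.6) = −16.04014.
Balance: K_A + 4.77×ρ = K_B, so ρ = (K_B − K_A)/4.77 = 10.0164/4.77 = 2.1 g/cm³.

2.1 g/cm³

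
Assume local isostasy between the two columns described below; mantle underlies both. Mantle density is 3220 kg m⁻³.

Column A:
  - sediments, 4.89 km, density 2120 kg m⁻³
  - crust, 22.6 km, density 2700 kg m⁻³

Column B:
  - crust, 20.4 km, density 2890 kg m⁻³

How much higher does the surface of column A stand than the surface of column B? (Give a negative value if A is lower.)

For any compensation level in the mantle, the mantle terms cancel and isostasy reduces to e = (Σt_A − Σt_B) − (Σ(ρt)_A − Σ(ρt)_B) / ρ_m.
Σt_A = 27.49 km; Σt_B = 20.4 km; Σ(ρt)_A = 71386.8; Σ(ρt)_B = 58956 (in km·kg m⁻³).
e = (27.49 − 20.4) − (71386.8 − 58956) / 3220 = 3.23 km.

3.23 km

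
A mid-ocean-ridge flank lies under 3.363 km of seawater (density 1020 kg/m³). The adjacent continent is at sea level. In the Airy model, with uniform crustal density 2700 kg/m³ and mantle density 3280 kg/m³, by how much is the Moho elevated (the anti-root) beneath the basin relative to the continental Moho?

Balancing pressure at the compensation depth: replacing crust with seawater at the top is compensated by replacing crust with mantle at the base: d (ρ_c − ρ_w) = a (ρ_m − ρ_c).
a = d (ρ_c − ρ_w)/(ρ_m − ρ_c) = 3.363 km × 1680/580 = 9.74 km.

9.74 km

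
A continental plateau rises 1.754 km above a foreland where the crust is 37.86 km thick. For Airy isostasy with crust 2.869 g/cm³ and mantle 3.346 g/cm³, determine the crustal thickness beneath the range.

50.2 km

Root depth r = h ρ_c / (ρ_m − ρ_c) = 1.754 km × 2.869 / 0.477 = 10.55 km.
Total thickness = T + h + r = 37.86 km + 1.754 km + 10.55 km = 50.2 km.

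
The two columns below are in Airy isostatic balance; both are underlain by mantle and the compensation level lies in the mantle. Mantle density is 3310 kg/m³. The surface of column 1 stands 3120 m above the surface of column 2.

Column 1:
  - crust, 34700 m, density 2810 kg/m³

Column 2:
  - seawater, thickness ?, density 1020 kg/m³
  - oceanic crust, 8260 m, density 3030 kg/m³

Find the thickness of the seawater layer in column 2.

2060 m

Take the compensation level at the base of the deeper column (depth z_c below the surface of column 1) and equate Σ ρ_i t_i down to z_c; mantle fills any gap and the z_c terms cancel.
Column 1: 34700×2810 + (z_c − 34700)×3310
Column 2: 3120×0 + x×1020 + 8260×3030 + (z_c − 3120 − 8260 − x)×3310
The z_c×3310 term appears on both sides and cancels. Collect the known terms of each column as K = Σ(ρt)_known − 3310 × (depth of known layers): K_1 = 97507000 − 3310×34700 = −17350000; K_2 = 25027800 − 3310×(3120 + 8260) = −12640000.
Balance: K_1 = K_2 − x×(3310 − 1020), so x = (K_2 − K_1)/(3310 − 1020) = 4710000/2290 = 2060 m.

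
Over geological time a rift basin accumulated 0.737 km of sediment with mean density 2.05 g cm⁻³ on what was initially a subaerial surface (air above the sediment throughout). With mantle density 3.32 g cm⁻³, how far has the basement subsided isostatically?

Subaerial load: s = t ρ_sed / ρ_m = 0.737 km × 2.05/3.32 = 0.455 km.

0.455 km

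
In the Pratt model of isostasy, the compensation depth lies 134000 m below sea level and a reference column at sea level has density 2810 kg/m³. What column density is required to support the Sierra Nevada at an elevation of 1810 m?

Pratt balance: ρ_ref D = ρ (D + h).
ρ = ρ_ref D/(D + h) = 2810 × 134000 m/(134000 m + 1810 m) = 2770 kg/m³.

2770 kg/m³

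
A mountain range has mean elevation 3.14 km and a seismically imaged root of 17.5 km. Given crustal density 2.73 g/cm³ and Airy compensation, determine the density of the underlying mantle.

3.22 g/cm³

Airy balance: ρ_c h = (ρ_m − ρ_c) r → ρ_m = ρ_c (1 + h/r).
ρ_m = 2.73 × (1 + 3.14 km/17.5 km) = 3.22 g/cm³.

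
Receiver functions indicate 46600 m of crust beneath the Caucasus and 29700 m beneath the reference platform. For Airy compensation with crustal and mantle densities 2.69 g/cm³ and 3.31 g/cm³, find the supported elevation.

Excess crust Δ = 46600 m − 29700 m = 16900 m, split between elevation h and root r with h + r = Δ.
Airy balance ρ_c h = (ρ_m − ρ_c) r gives r = h ρ_c/(ρ_m − ρ_c), so h (1 + ρ_c/(ρ_m − ρ_c)) = Δ, i.e. h = Δ (ρ_m − ρ_c)/ρ_m.
h = 16900 m × 0.62/3.31 = 3170 m.

3170 m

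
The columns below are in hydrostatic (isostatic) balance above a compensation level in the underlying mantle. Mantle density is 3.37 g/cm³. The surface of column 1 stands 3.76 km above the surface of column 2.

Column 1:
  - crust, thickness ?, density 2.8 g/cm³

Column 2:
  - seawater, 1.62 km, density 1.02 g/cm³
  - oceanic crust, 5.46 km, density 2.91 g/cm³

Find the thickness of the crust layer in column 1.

33.3 km

Take the compensation level at the base of the deeper column (depth z_c below the surface of column 1) and equate Σ ρ_i t_i down to z_c; mantle fills any gap and the z_c terms cancel.
Column 1: x×2.8 + (z_c − 0 − x)×3.37
Column 2: 3.76×0 + 1.62×1.02 + 5.46×2.91 + (z_c − 3.76 − 7.08)×3.37
The z_c×3.37 term appears on both sides and cancels. Collect the known terms of each column as K = Σ(ρt)_known − 3.37 × (depth of known layers): K_1 = 0 − 3.37×0 = 0; K_2 = 17.541 − 3.37×(3.76 + 7.08) = −18.9898.
Balance: K_1 − x×(3.37 − 2.8) = K_2, so x = (K_1 − K_2)/(3.37 − 2.8) = 18.9898/0.57 = 33.3 km.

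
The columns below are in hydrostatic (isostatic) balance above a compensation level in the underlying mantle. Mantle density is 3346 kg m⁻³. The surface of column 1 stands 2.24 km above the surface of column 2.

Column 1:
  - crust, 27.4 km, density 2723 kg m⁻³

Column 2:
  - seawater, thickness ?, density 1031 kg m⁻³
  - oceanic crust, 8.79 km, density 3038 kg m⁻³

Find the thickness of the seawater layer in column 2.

2.97 km

Take the compensation level at the base of the deeper column (depth z_c below the surface of column 1) and equate Σ ρ_i t_i down to z_c; mantle fills any gap and the z_c terms cancel.
Column 1: 27.4×2723 + (z_c − 27.4)×3346
Column 2: 2.24×0 + x×1031 + 8.79×3038 + (z_c − 2.24 − 8.79 − x)×3346
The z_c×3346 term appears on both sides and cancels. Collect the known terms of each column as K = Σ(ρt)_known − 3346 × (depth of known layers): K_1 = 74610.2 − 3346×27.4 = −17070.2; K_2 = 26704.02 − 3346×(2.24 + 8.79) = −10202.36.
Balance: K_1 = K_2 − x×(3346 − 1031), so x = (K_2 − K_1)/(3346 − 1031) = 6867.84/2315 = 2.97 km.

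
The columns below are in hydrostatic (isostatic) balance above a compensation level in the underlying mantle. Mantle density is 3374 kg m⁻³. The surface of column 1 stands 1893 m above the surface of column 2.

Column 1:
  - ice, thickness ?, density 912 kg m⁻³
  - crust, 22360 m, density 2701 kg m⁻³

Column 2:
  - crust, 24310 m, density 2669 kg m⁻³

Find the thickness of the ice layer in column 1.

3440 m

Take the compensation level at the base of the deeper column (depth z_c below the surface of column 1) and equate Σ ρ_i t_i down to z_c; mantle fills any gap and the z_c terms cancel.
Column 1: x×912 + 22360×2701 + (z_c − 22360 − x)×3374
Column 2: 1893×0 + 24310×2669 + (z_c − 1893 − 24310)×3374
The z_c×3374 term appears on both sides and cancels. Collect the known terms of each column as K = Σ(ρt)_known − 3374 × (depth of known layers): K_1 = 60394360 − 3374×22360 = −15048280; K_2 = 64883390 − 3374×(1893 + 24310) = −23525532.
Balance: K_1 − x×(3374 − 912) = K_2, so x = (K_1 − K_2)/(3374 − 912) = 8477250/2462 = 3440 m.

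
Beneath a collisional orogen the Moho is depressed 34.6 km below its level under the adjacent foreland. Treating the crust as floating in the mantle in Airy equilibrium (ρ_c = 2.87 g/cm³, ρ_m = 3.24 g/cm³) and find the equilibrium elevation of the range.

4.46 km

For local isostatic compensation: ρ_c h = (ρ_m − ρ_c) r.
h = r (ρ_m − ρ_c) / ρ_c = 34.6 km × (3.24 − 2.87) / 2.87 = 4.46 km.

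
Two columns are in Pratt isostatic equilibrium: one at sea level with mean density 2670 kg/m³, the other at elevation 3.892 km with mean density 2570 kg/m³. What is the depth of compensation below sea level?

ρ_ref D = ρ (D + h) → D (ρ_ref − ρ) = ρ h.
D = ρ h/(ρ_ref − ρ) = 2570 × 3.892 km/(2670 − 2570) = 100 km.

100 km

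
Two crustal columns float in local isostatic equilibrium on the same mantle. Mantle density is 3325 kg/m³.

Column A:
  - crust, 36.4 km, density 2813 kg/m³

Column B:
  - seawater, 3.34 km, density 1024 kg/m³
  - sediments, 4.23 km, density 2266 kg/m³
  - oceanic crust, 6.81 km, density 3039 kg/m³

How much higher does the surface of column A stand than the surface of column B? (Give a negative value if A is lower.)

For any compensation level in the mantle, the mantle terms cancel and isostasy reduces to e = (Σt_A − Σt_B) − (Σ(ρt)_A − Σ(ρt)_B) / ρ_m.
Σt_A = 36.4 km; Σt_B = 14.38 km; Σ(ρt)_A = 102393.2; Σ(ρt)_B = 33700.93 (in km·kg/m³).
e = (36.4 − 14.38) − (102393.2 − 33700.93) / 3325 = 1.36 km.

1.36 km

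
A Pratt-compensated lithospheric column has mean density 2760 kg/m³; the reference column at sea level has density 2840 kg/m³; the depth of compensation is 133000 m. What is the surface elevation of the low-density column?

ρ_ref D = ρ (D + h) → h = D (ρ_ref − ρ)/ρ.
h = 133000 m × (2840 − 2760)/2760 = 3860 m.

3860 m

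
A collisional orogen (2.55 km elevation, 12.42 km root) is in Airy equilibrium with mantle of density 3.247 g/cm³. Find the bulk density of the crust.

ρ_c h = (ρ_m − ρ_c) r → ρ_c (h + r) = ρ_m r → ρ_c = ρ_m r / (h + r).
ρ_c = 3.247 × 12.42 km / (2.55 km + 12.42 km) = 2.69 g/cm³.

2.69 g/cm³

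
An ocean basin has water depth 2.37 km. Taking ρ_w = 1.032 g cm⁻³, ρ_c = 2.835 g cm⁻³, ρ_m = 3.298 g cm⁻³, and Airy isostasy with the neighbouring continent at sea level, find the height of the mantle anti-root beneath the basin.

For local isostatic compensation: replacing crust with seawater at the top is compensated by replacing crust with mantle at the base: d (ρ_c − ρ_w) = a (ρ_m − ρ_c).
a = d (ρ_c − ρ_w)/(ρ_m − ρ_c) = 2.37 km × 1.803/0.463 = 9.23 km.

9.23 km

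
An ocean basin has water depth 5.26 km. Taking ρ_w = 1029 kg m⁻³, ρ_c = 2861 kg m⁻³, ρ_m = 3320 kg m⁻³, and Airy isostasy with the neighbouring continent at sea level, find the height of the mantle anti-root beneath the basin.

Isostatic balance requires: replacing crust with seawater at the top is compensated by replacing crust with mantle at the base: d (ρ_c − ρ_w) = a (ρ_m − ρ_c).
a = d (ρ_c − ρ_w)/(ρ_m − ρ_c) = 5.26 km × 1832/459 = 21 km.

21 km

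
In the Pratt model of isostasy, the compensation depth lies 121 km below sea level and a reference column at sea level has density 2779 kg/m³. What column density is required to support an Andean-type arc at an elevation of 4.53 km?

Pratt balance: ρ_ref D = ρ (D + h).
ρ = ρ_ref D/(D + h) = 2779 × 121 km/(121 km + 4.53 km) = 2680 kg/m³.

2680 kg/m³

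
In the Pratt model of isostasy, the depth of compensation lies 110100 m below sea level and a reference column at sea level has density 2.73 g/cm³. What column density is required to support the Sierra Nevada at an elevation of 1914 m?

2.68 g/cm³

Pratt balance: ρ_ref D = ρ (D + h).
ρ = ρ_ref D/(D + h) = 2.73 × 110100 m/(110100 m + 1914 m) = 2.68 g/cm³.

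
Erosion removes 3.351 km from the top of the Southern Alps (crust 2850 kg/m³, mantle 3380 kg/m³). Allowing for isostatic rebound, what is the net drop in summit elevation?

0.525 km

Rebound u = e ρ_c/ρ_m = 3.351 km × 2850/3380 = 2.826 km.
Net surface drop = e − u = 3.351 km − 2.826 km = e (ρ_m − ρ_c)/ρ_m = 0.525 km.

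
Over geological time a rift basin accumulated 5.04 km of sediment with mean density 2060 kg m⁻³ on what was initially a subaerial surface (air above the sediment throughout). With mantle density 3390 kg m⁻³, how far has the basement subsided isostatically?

Subaerial load: s = t ρ_sed / ρ_m = 5.04 km × 2060/3390 = 3.06 km.

3.06 km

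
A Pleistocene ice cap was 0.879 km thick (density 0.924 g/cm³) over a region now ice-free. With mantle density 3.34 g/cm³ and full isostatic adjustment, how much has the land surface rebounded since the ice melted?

Removing the load lets mantle flow back in; uplift u satisfies ρ_ice t = ρ_m u.
u = t ρ_ice/ρ_m = 0.879 km × 0.924/3.34 = 0.243 km.

0.243 km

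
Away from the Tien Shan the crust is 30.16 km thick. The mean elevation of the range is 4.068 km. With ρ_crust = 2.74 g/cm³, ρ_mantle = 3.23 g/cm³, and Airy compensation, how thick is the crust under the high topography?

Root depth r = h ρ_c / (ρ_m − ρ_c) = 4.068 km × 2.74 / 0.49 = 22.75 km.
Total thickness = T + h + r = 30.16 km + 4.068 km + 22.75 km = 57 km.

57 km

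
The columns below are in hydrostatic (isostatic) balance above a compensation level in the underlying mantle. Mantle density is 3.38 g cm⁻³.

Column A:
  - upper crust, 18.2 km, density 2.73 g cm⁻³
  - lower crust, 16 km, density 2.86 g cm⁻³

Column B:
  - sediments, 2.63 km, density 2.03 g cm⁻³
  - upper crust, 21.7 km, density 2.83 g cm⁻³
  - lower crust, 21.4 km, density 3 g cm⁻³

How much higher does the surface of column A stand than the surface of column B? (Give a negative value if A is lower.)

−1.03 km

For any compensation level in the mantle, the mantle terms cancel and isostasy reduces to e = (Σt_A − Σt_B) − (Σ(ρt)_A − Σ(ρt)_B) / ρ_m.
Σt_A = 34.2 km; Σt_B = 45.73 km; Σ(ρt)_A = 95.446; Σ(ρt)_B = 130.9499 (in km·g cm⁻³).
e = (34.2 − 45.73) − (95.446 − 130.9499) / 3.38 = −1.03 km.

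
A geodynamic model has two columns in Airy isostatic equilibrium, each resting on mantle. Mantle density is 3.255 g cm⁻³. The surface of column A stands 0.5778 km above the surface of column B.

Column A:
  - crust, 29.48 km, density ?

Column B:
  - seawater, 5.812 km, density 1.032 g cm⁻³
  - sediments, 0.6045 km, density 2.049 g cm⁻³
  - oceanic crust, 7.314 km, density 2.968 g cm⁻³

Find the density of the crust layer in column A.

Take the compensation level at the base of the deeper column (depth z_c below the surface of column A) and equate Σ ρ_i t_i down to z_c; mantle fills any gap and the z_c terms cancel.
Column A: 29.48×ρ + (z_c − 29.48)×3.255
Column B: 0.5778×0 + 5.812×1.032 + 0.6045×2.049 + 7.314×2.968 + (z_c − 0.5778 − 13.7305)×3.255
The z_c×3.255 term appears on both sides and cancels. Collect the known terms of each column as K = Σ(ρt)_known − 3.255 × (depth of known layers): K_A = 0 − 3.255×29.48 = −95.9574; K_B = 28.9445565 − 3.255×(0.5778 + 13.7305) = −17.62896.
Balance: K_A + 29.48×ρ = K_B, so ρ = (K_B − K_A)/29.48 = 78.3284/29.48 = 2.66 g cm⁻³.

2.66 g cm⁻³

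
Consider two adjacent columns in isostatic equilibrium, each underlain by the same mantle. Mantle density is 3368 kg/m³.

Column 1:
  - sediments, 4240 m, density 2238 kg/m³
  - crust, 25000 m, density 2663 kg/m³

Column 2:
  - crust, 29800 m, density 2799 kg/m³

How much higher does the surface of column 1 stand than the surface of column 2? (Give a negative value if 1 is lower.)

1620 m

For any compensation level in the mantle, the mantle terms cancel and isostasy reduces to e = (Σt_1 − Σt_2) − (Σ(ρt)_1 − Σ(ρt)_2) / ρ_m.
Σt_1 = 29240 m; Σt_2 = 29800 m; Σ(ρt)_1 = 76064120; Σ(ρt)_2 = 83410200 (in m·kg/m³).
e = (29240 − 29800) − (76064120 − 83410200) / 3368 = 1620 m.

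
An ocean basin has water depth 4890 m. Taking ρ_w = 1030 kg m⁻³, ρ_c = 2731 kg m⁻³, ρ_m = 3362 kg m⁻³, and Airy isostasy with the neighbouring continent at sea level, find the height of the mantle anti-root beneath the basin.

Isostatic balance requires: replacing crust with seawater at the top is compensated by replacing crust with mantle at the base: d (ρ_c − ρ_w) = a (ρ_m − ρ_c).
a = d (ρ_c − ρ_w)/(ρ_m − ρ_c) = 4890 m × 1701/631 = 13200 m.

13200 m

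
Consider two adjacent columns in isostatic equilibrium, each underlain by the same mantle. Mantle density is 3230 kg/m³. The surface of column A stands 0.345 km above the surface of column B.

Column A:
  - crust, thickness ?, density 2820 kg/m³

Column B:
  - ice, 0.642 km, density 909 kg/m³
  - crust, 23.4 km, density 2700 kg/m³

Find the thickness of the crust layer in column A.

36.6 km

Take the compensation level at the base of the deeper column (depth z_c below the surface of column A) and equate Σ ρ_i t_i down to z_c; mantle fills any gap and the z_c terms cancel.
Column A: x×2820 + (z_c − 0 − x)×3230
Column B: 0.345×0 + 0.642×909 + 23.4×2700 + (z_c − 0.345 − 24.042)×3230
The z_c×3230 term appears on both sides and cancels. Collect the known terms of each column as K = Σ(ρt)_known − 3230 × (depth of known layers): K_A = 0 − 3230×0 = 0; K_B = 63763.578 − 3230×(0.345 + 24.042) = −15006.432.
Balance: K_A − x×(3230 − 2820) = K_B, so x = (K_A − K_B)/(3230 − 2820) = 15006.4/410 = 36.6 km.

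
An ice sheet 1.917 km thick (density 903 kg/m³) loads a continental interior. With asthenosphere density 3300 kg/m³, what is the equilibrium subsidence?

0.525 km

Equating mass per unit area of the two columns: the ice load ρ_ice t is balanced by mantle displaced below, ρ_m s.
s = t ρ_ice / ρ_m = 1.917 km × 903/3300 = 0.525 km.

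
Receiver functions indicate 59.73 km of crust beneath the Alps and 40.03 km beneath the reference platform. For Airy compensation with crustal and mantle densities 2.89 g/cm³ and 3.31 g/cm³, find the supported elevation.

Excess crust Δ = 59.73 km − 40.03 km = 19.7 km, split between elevation h and root r with h + r = Δ.
Airy balance ρ_c h = (ρ_m − ρ_c) r gives r = h ρ_c/(ρ_m − ρ_c), so h (1 + ρ_c/(ρ_m − ρ_c)) = Δ, i.e. h = Δ (ρ_m − ρ_c)/ρ_m.
h = 19.7 km × 0.42/3.31 = 2.5 km.

2.5 km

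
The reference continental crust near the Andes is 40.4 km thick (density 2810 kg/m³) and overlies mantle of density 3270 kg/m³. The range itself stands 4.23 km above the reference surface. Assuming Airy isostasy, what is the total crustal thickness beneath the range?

70.5 km

Root depth r = h ρ_c / (ρ_m − ρ_c) = 4.23 km × 2810 / 460 = 25.84 km.
Total thickness = T + h + r = 40.4 km + 4.23 km + 25.84 km = 70.5 km.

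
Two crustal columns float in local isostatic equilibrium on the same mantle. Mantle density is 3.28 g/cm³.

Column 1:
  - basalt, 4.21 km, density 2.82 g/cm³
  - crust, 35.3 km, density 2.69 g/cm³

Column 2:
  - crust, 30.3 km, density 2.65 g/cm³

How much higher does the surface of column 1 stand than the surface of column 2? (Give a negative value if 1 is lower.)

1.12 km

For any compensation level in the mantle, the mantle terms cancel and isostasy reduces to e = (Σt_1 − Σt_2) − (Σ(ρt)_1 − Σ(ρt)_2) / ρ_m.
Σt_1 = 39.51 km; Σt_2 = 30.3 km; Σ(ρt)_1 = 106.8292; Σ(ρt)_2 = 80.295 (in km·g/cm³).
e = (39.51 − 30.3) − (106.8292 − 80.295) / 3.28 = 1.12 km.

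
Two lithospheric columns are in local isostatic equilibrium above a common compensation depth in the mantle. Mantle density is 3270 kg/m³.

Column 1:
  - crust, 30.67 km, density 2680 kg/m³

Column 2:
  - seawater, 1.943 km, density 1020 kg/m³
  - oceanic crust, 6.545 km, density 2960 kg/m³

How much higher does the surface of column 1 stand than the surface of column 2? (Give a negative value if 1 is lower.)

3.58 km

For any compensation level in the mantle, the mantle terms cancel and isostasy reduces to e = (Σt_1 − Σt_2) − (Σ(ρt)_1 − Σ(ρt)_2) / ρ_m.
Σt_1 = 30.67 km; Σt_2 = 8.488 km; Σ(ρt)_1 = 82195.6; Σ(ρt)_2 = 21355.06 (in km·kg/m³).
e = (30.67 − 8.488) − (82195.6 − 21355.06) / 3270 = 3.58 km.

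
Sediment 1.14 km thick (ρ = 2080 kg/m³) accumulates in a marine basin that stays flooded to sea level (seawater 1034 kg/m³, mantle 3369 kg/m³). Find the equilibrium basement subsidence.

0.511 km

Submarine loading: the sediment displaces seawater, and the subsidence is in turn flooded, so s (ρ_m − ρ_w) = t (ρ_sed − ρ_w).
s = 1.14 km × (2080 − 1034) / (3369 − 1034) = 0.511 km.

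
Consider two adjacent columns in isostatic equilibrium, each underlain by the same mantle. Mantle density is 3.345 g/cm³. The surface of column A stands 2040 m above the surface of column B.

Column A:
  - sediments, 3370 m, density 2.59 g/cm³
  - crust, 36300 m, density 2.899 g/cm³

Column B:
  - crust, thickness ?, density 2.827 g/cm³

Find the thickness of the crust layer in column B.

Take the compensation level at the base of the deeper column (depth z_c below the surface of column A) and equate Σ ρ_i t_i down to z_c; mantle fills any gap and the z_c terms cancel.
Column A: 3370×2.59 + 36300×2.899 + (z_c − 39670)×3.345
Column B: 2040×0 + x×2.827 + (z_c − 2040 − 0 − x)×3.345
The z_c×3.345 term appears on both sides and cancels. Collect the known terms of each column as K = Σ(ρt)_known − 3.345 × (depth of known layers): K_A = 113962 − 3.345×39670 = −18734.15; K_B = 0 − 3.345×(2040 + 0) = −6823.8.
Balance: K_A = K_B − x×(3.345 − 2.827), so x = (K_B − K_A)/(3.345 − 2.827) = 11910.4/0.518 = 23000 m.

23000 m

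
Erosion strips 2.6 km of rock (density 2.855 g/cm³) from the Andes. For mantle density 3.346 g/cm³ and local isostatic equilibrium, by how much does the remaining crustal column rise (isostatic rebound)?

2.22 km

Unloading: uplift u = e ρ_c/ρ_m = 2.6 km × 2.855/3.346 = 2.22 km.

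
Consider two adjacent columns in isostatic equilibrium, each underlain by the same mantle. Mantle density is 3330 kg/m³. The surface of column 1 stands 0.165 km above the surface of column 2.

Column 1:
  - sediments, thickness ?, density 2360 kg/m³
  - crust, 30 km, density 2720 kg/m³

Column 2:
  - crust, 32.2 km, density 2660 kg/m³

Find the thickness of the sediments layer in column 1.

3.94 km

Take the compensation level at the base of the deeper column (depth z_c below the surface of column 1) and equate Σ ρ_i t_i down to z_c; mantle fills any gap and the z_c terms cancel.
Column 1: x×2360 + 30×2720 + (z_c − 30 − x)×3330
Column 2: 0.165×0 + 32.2×2660 + (z_c − 0.165 − 32.2)×3330
The z_c×3330 term appears on both sides and cancels. Collect the known terms of each column as K = Σ(ρt)_known − 3330 × (depth of known layers): K_1 = 81600 − 3330×30 = −18300; K_2 = 85652 − 3330×(0.165 + 32.2) = −22123.45.
Balance: K_1 − x×(3330 − 2360) = K_2, so x = (K_1 − K_2)/(3330 − 2360) = 3823.45/970 = 3.94 km.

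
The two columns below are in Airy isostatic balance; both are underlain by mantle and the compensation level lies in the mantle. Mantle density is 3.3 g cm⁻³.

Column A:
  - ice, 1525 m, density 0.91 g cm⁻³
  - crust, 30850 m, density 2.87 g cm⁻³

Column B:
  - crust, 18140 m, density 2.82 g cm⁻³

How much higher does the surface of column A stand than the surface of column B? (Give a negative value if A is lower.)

2490 m

For any compensation level in the mantle, the mantle terms cancel and isostasy reduces to e = (Σt_A − Σt_B) − (Σ(ρt)_A − Σ(ρt)_B) / ρ_m.
Σt_A = 32375 m; Σt_B = 18140 m; Σ(ρt)_A = 89927.25; Σ(ρt)_B = 51154.8 (in m·g cm⁻³).
e = (32375 − 18140) − (89927.25 − 51154.8) / 3.3 = 2490 m.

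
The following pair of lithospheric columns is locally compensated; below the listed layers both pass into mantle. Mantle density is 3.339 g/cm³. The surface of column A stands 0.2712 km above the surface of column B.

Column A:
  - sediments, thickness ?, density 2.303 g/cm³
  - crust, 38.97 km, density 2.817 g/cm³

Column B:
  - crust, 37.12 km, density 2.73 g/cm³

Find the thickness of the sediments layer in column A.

3.06 km

Take the compensation level at the base of the deeper column (depth z_c below the surface of column A) and equate Σ ρ_i t_i down to z_c; mantle fills any gap and the z_c terms cancel.
Column A: x×2.303 + 38.97×2.817 + (z_c − 38.97 − x)×3.339
Column B: 0.2712×0 + 37.12×2.73 + (z_c − 0.2712 − 37.12)×3.339
The z_c×3.339 term appears on both sides and cancels. Collect the known terms of each column as K = Σ(ρt)_known − 3.339 × (depth of known layers): K_A = 109.77849 − 3.339×38.97 = −20.34234; K_B = 101.3376 − 3.339×(0.2712 + 37.12) = −23.5116168.
Balance: K_A − x×(3.339 − 2.303) = K_B, so x = (K_A − K_B)/(3.339 − 2.303) = 3.16928/1.036 = 3.06 km.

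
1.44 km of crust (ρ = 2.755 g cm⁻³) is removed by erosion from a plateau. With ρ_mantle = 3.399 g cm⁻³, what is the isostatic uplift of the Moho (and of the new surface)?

Unloading: uplift u = e ρ_c/ρ_m = 1.44 km × 2.755/3.399 = 1.17 km.

1.17 km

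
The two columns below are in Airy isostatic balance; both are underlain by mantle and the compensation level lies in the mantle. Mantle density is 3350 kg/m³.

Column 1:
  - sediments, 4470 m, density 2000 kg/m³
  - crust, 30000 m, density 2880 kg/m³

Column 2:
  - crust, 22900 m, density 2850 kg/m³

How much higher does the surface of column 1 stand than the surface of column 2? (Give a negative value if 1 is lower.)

2590 m

For any compensation level in the mantle, the mantle terms cancel and isostasy reduces to e = (Σt_1 − Σt_2) − (Σ(ρt)_1 − Σ(ρt)_2) / ρ_m.
Σt_1 = 34470 m; Σt_2 = 22900 m; Σ(ρt)_1 = 95340000; Σ(ρt)_2 = 65265000 (in m·kg/m³).
e = (34470 − 22900) − (95340000 − 65265000) / 3350 = 2590 m.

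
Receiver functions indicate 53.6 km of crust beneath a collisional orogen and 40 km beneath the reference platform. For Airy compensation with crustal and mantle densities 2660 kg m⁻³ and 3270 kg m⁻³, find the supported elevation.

Excess crust Δ = 53.6 km − 40 km = 13.6 km, split between elevation h and root r with h + r = Δ.
Airy balance ρ_c h = (ρ_m − ρ_c) r gives r = h ρ_c/(ρ_m − ρ_c), so h (1 + ρ_c/(ρ_m − ρ_c)) = Δ, i.e. h = Δ (ρ_m − ρ_c)/ρ_m.
h = 13.6 km × 610/3270 = 2.54 km.

2.54 km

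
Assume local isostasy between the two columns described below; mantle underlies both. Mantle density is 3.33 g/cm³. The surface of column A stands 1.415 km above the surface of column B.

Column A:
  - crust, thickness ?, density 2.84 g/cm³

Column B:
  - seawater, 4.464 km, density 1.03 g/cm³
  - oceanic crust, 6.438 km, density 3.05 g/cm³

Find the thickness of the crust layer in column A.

34.2 km

Take the compensation level at the base of the deeper column (depth z_c below the surface of column A) and equate Σ ρ_i t_i down to z_c; mantle fills any gap and the z_c terms cancel.
Column A: x×2.84 + (z_c − 0 − x)×3.33
Column B: 1.415×0 + 4.464×1.03 + 6.438×3.05 + (z_c − 1.415 − 10.902)×3.33
The z_c×3.33 term appears on both sides and cancels. Collect the known terms of each column as K = Σ(ρt)_known − 3.33 × (depth of known layers): K_A = 0 − 3.33×0 = 0; K_B = 24.23382 − 3.33×(1.415 + 10.902) = −16.78179.
Balance: K_A − x×(3.33 − 2.84) = K_B, so x = (K_A − K_B)/(3.33 − 2.84) = 16.7818/0.49 = 34.2 km.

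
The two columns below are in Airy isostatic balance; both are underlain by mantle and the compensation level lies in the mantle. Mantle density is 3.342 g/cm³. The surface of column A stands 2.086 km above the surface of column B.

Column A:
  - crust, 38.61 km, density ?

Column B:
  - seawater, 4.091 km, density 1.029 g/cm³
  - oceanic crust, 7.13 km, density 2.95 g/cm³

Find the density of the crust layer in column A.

Take the compensation level at the base of the deeper column (depth z_c below the surface of column A) and equate Σ ρ_i t_i down to z_c; mantle fills any gap and the z_c terms cancel.
Column A: 38.61×ρ + (z_c − 38.61)×3.342
Column B: 2.086×0 + 4.091×1.029 + 7.13×2.95 + (z_c − 2.086 − 11.221)×3.342
The z_c×3.342 term appears on both sides and cancels. Collect the known terms of each column as K = Σ(ρt)_known − 3.342 × (depth of known layers): K_A = 0 − 3.342×38.61 = −129.03462; K_B = 25.243139 − 3.342×(2.086 + 11.221) = −19.228855.
Balance: K_A + 38.61×ρ = K_B, so ρ = (K_B − K_A)/38.61 = 109.806/38.61 = 2.84 g/cm³.

2.84 g/cm³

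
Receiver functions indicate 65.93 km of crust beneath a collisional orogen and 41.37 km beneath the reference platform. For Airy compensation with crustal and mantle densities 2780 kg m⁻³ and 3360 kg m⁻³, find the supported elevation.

4.24 km

Excess crust Δ = 65.93 km − 41.37 km = 24.56 km, split between elevation h and root r with h + r = Δ.
Airy balance ρ_c h = (ρ_m − ρ_c) r gives r = h ρ_c/(ρ_m − ρ_c), so h (1 + ρ_c/(ρ_m − ρ_c)) = Δ, i.e. h = Δ (ρ_m − ρ_c)/ρ_m.
h = 24.56 km × 580/3360 = 4.24 km.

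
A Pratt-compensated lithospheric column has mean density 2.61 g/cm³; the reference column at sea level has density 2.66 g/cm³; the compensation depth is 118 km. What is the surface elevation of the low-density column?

2.26 km

ρ_ref D = ρ (D + h) → h = D (ρ_ref − ρ)/ρ.
h = 118 km × (2.66 − 2.61)/2.61 = 2.26 km.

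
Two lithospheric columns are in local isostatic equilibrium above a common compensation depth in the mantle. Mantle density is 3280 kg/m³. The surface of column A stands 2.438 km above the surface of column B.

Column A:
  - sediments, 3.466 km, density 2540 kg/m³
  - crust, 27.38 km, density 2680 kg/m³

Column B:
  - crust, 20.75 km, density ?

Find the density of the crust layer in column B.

Take the compensation level at the base of the deeper column (depth z_c below the surface of column A) and equate Σ ρ_i t_i down to z_c; mantle fills any gap and the z_c terms cancel.
Column A: 3.466×2540 + 27.38×2680 + (z_c − 30.846)×3280
Column B: 2.438×0 + 20.75×ρ + (z_c − 2.438 − 20.75)×3280
The z_c×3280 term appears on both sides and cancels. Collect the known terms of each column as K = Σ(ρt)_known − 3280 × (depth of known layers): K_A = 82182.04 − 3280×30.846 = −18992.84; K_B = 0 − 3280×(2.438 + 20.75) = −76056.64.
Balance: K_A = K_B + 20.75×ρ, so ρ = (K_A − K_B)/20.75 = 57063.8/20.75 = 2750 kg/m³.

2750 kg/m³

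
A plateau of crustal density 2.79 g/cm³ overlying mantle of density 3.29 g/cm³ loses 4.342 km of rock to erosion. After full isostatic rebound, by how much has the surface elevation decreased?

0.66 km

Rebound u = e ρ_c/ρ_m = 4.342 km × 2.79/3.29 = 3.682 km.
Net surface drop = e − u = 4.342 km − 3.682 km = e (ρ_m − ρ_c)/ρ_m = 0.66 km.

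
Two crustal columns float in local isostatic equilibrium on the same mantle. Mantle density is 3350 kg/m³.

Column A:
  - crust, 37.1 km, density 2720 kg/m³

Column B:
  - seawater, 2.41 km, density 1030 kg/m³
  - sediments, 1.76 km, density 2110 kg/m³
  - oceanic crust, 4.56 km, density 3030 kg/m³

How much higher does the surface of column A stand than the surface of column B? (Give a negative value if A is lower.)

For any compensation level in the mantle, the mantle terms cancel and isostasy reduces to e = (Σt_A − Σt_B) − (Σ(ρt)_A − Σ(ρt)_B) / ρ_m.
Σt_A = 37.1 km; Σt_B = 8.73 km; Σ(ρt)_A = 100912; Σ(ρt)_B = 20012.7 (in km·kg/m³).
e = (37.1 − 8.73) − (100912 − 20012.7) / 3350 = 4.22 km.

4.22 km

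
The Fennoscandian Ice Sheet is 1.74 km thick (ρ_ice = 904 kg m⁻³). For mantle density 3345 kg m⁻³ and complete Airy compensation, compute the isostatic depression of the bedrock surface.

0.47 km

For local isostatic compensation: the ice load ρ_ice t is balanced by mantle displaced below, ρ_m s.
s = t ρ_ice / ρ_m = 1.74 km × 904/3345 = 0.47 km.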